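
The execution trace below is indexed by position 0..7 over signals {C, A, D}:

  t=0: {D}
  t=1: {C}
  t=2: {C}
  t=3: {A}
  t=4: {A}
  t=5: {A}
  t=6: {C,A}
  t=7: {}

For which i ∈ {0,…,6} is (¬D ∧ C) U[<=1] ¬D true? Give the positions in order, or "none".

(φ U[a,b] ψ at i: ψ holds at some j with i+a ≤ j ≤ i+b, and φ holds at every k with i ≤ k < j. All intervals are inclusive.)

Evaluate at each i in [0,6]:
  i=0: ✗ (lhs fails at k=0 before rhs at j=1)
  i=1: ✓ (rhs at j=1)
  i=2: ✓ (rhs at j=2)
  i=3: ✓ (rhs at j=3)
  i=4: ✓ (rhs at j=4)
  i=5: ✓ (rhs at j=5)
  i=6: ✓ (rhs at j=6)

1, 2, 3, 4, 5, 6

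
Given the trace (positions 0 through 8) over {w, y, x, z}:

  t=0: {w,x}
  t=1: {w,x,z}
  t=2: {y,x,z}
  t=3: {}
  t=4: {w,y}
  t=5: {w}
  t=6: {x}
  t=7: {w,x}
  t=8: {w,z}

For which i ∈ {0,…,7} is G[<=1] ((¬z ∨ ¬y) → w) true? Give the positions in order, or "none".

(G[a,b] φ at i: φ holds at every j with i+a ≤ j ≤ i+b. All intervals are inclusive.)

Evaluate at each i in [0,7]:
  i=0: ✓ (all of [0,1])
  i=1: ✓ (all of [1,2])
  i=2: ✗ (fails at j=3)
  i=3: ✗ (fails at j=3)
  i=4: ✓ (all of [4,5])
  i=5: ✗ (fails at j=6)
  i=6: ✗ (fails at j=6)
  i=7: ✓ (all of [7,8])

0, 1, 4, 7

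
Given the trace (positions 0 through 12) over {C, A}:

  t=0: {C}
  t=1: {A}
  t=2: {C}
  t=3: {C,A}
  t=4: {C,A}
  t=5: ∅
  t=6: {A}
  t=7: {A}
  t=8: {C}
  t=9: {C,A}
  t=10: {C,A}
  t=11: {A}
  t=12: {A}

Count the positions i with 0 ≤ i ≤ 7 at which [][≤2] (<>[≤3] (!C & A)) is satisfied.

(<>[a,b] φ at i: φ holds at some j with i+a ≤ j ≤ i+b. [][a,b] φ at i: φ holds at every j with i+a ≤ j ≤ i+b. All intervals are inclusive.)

5

Evaluate at each i in [0,7]:
  i=0: ✗ (fails at j=2)
  i=1: ✗ (fails at j=2)
  i=2: ✗ (fails at j=2)
  i=3: ✓ (all of [3,5])
  i=4: ✓ (all of [4,6])
  i=5: ✓ (all of [5,7])
  i=6: ✓ (all of [6,8])
  i=7: ✓ (all of [7,9])
Positions where it holds: {3, 4, 5, 6, 7} → 5.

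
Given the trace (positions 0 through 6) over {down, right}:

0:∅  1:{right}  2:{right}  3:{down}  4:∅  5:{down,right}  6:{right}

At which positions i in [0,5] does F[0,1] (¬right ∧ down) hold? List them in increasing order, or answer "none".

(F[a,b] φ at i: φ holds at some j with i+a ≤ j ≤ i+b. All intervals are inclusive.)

2, 3

Evaluate at each i in [0,5]:
  i=0: ✗ (none in [0,1])
  i=1: ✗ (none in [1,2])
  i=2: ✓ (witness j=3)
  i=3: ✓ (witness j=3)
  i=4: ✗ (none in [4,5])
  i=5: ✗ (none in [5,6])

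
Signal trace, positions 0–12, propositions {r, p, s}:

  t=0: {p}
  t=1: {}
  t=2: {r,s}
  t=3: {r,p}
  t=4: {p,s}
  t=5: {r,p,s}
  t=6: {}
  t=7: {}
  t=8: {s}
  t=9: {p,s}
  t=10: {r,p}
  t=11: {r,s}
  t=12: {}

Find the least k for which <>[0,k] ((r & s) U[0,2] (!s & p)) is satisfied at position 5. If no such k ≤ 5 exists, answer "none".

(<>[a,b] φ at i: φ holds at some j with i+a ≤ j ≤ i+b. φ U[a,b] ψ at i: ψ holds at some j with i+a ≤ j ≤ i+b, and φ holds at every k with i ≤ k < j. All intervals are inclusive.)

Scan j = 5,6,… for ((r & s) U[0,2] (!s & p)):
  j=5: fails
  j=6: fails
  j=7: fails
  j=8: fails
  j=9: fails
  j=10: holds
First hit at j=10, so smallest k = 10-5 = 5.

5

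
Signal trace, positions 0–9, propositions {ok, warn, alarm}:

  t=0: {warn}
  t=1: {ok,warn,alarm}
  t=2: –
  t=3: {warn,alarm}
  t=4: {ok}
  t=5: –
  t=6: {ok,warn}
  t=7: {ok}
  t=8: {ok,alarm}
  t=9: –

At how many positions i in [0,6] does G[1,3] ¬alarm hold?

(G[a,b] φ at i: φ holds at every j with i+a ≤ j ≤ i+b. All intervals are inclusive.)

Evaluate at each i in [0,6]:
  i=0: ✗ (fails at j=1)
  i=1: ✗ (fails at j=3)
  i=2: ✗ (fails at j=3)
  i=3: ✓ (all of [4,6])
  i=4: ✓ (all of [5,7])
  i=5: ✗ (fails at j=8)
  i=6: ✗ (fails at j=8)
Positions where it holds: {3, 4} → 2.

2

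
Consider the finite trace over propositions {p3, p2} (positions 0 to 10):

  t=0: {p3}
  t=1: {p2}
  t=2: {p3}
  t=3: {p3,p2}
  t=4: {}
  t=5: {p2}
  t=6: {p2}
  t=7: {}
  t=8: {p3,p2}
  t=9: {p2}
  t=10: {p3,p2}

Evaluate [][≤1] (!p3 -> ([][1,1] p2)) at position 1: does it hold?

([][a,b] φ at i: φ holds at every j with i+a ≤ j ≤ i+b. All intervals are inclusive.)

Check (!p3 -> ([][1,1] p2)) at every j in [1,2]:
  j=1: antecedent true; consequent fails at 2 → ✗
  j=2: antecedent false → ✓
Fails at j=1 → formula fails.

False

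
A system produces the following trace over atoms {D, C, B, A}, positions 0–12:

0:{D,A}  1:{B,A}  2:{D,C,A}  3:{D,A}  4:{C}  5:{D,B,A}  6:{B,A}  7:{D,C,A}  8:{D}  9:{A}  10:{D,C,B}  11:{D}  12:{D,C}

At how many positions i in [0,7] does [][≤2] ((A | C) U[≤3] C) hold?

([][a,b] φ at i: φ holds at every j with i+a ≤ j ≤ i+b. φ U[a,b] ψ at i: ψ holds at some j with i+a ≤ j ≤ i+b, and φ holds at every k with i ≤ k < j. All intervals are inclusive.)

Evaluate at each i in [0,7]:
  i=0: ✓ (all of [0,2])
  i=1: ✓ (all of [1,3])
  i=2: ✓ (all of [2,4])
  i=3: ✓ (all of [3,5])
  i=4: ✓ (all of [4,6])
  i=5: ✓ (all of [5,7])
  i=6: ✗ (fails at j=8)
  i=7: ✗ (fails at j=8)
Positions where it holds: {0, 1, 2, 3, 4, 5} → 6.

6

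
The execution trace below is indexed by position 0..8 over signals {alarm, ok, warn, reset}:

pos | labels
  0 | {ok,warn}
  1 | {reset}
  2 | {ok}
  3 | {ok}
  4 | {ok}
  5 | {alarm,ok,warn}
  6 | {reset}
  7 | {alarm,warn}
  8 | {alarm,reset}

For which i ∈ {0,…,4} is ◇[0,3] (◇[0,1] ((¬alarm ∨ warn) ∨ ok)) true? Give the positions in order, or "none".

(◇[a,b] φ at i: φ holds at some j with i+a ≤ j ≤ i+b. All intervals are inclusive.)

0, 1, 2, 3, 4

Evaluate at each i in [0,4]:
  i=0: ✓ (witness j=0)
  i=1: ✓ (witness j=1)
  i=2: ✓ (witness j=2)
  i=3: ✓ (witness j=3)
  i=4: ✓ (witness j=4)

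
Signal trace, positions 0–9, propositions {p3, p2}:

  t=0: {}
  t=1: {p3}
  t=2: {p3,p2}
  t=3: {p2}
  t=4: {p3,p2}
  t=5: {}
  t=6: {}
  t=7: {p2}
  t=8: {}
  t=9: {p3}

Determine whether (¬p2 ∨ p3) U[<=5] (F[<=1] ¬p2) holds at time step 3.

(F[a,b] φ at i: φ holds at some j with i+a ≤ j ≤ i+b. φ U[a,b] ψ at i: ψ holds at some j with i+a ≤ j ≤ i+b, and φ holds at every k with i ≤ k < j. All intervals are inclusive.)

Need some j in [3,8] with F[<=1] ¬p2, and (¬p2 ∨ p3) at every k in [3,j-1].
  j=3: F[<=1] ¬p2 — fails (none in [3,4]).
  j=4: F[<=1] ¬p2 holds, but (¬p2 ∨ p3) fails at k=3 → not this j.
  j=5: F[<=1] ¬p2 holds, but (¬p2 ∨ p3) fails at k=3 → not this j.
  j=6: F[<=1] ¬p2 holds, but (¬p2 ∨ p3) fails at k=3 → not this j.
  j=7: F[<=1] ¬p2 holds, but (¬p2 ∨ p3) fails at k=3 → not this j.
  j=8: F[<=1] ¬p2 holds, but (¬p2 ∨ p3) fails at k=3 → not this j.
No j in the window works → until fails.

False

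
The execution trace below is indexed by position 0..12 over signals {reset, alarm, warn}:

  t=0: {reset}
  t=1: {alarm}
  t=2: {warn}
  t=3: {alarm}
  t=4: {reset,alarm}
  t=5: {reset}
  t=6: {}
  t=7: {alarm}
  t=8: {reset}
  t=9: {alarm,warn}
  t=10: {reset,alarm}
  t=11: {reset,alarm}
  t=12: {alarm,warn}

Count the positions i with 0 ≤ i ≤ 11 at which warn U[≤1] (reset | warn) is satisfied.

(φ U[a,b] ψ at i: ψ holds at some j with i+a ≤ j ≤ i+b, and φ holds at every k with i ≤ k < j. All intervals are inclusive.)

Evaluate at each i in [0,11]:
  i=0: ✓ (rhs at j=0)
  i=1: ✗ (lhs fails at k=1 before rhs at j=2)
  i=2: ✓ (rhs at j=2)
  i=3: ✗ (lhs fails at k=3 before rhs at j=4)
  i=4: ✓ (rhs at j=4)
  i=5: ✓ (rhs at j=5)
  i=6: ✗ (no rhs in [6,7])
  i=7: ✗ (lhs fails at k=7 before rhs at j=8)
  i=8: ✓ (rhs at j=8)
  i=9: ✓ (rhs at j=9)
  i=10: ✓ (rhs at j=10)
  i=11: ✓ (rhs at j=11)
Positions where it holds: {0, 2, 4, 5, 8, 9, 10, 11} → 8.

8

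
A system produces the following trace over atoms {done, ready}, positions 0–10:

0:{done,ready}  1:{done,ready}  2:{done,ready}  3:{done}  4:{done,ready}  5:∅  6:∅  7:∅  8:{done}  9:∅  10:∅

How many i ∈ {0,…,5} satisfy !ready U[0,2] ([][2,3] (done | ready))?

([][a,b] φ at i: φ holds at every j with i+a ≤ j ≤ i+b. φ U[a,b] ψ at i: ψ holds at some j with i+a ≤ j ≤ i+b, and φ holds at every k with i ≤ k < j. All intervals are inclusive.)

Evaluate at each i in [0,5]:
  i=0: ✓ (rhs at j=0)
  i=1: ✓ (rhs at j=1)
  i=2: ✗ (no rhs in [2,4])
  i=3: ✗ (no rhs in [3,5])
  i=4: ✗ (no rhs in [4,6])
  i=5: ✗ (no rhs in [5,7])
Positions where it holds: {0, 1} → 2.

2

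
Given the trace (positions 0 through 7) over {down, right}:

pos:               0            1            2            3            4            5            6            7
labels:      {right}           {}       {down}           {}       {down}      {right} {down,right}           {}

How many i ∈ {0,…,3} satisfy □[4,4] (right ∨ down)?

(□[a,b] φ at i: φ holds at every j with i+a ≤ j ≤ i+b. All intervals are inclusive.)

Evaluate at each i in [0,3]:
  i=0: ✓ (all of [4,4])
  i=1: ✓ (all of [5,5])
  i=2: ✓ (all of [6,6])
  i=3: ✗ (fails at j=7)
Positions where it holds: {0, 1, 2} → 3.

3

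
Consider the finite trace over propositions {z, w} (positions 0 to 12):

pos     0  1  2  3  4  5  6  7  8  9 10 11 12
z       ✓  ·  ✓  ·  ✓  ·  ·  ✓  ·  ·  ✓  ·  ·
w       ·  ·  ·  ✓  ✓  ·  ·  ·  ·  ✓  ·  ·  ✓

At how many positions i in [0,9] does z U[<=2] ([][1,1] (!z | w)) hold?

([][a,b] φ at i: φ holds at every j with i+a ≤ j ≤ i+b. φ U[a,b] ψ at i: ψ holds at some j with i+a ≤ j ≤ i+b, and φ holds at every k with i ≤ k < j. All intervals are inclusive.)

Evaluate at each i in [0,9]:
  i=0: ✓ (rhs at j=0)
  i=1: ✗ (lhs fails at k=1 before rhs at j=2)
  i=2: ✓ (rhs at j=2)
  i=3: ✓ (rhs at j=3)
  i=4: ✓ (rhs at j=4)
  i=5: ✓ (rhs at j=5)
  i=6: ✗ (lhs fails at k=6 before rhs at j=7)
  i=7: ✓ (rhs at j=7)
  i=8: ✓ (rhs at j=8)
  i=9: ✗ (lhs fails at k=9 before rhs at j=10)
Positions where it holds: {0, 2, 3, 4, 5, 7, 8} → 7.

7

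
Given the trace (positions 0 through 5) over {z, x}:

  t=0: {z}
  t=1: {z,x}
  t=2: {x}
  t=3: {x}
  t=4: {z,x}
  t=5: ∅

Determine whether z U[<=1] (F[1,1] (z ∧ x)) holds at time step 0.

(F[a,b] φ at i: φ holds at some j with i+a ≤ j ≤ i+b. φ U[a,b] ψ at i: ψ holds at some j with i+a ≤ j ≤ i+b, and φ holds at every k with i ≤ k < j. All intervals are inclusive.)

Holds

Need some j in [0,1] with F[1,1] (z ∧ x), and z at every k in [0,j-1].
  j=0: F[1,1] (z ∧ x) holds; no prefix to check → satisfied.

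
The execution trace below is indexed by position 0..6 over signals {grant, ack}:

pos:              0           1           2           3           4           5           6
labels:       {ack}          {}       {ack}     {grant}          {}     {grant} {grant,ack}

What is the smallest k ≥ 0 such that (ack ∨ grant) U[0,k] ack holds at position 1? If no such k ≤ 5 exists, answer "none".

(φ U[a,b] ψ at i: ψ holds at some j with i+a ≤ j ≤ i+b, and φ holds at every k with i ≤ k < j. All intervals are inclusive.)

Need earliest j ≥ 1 with ack, and (ack ∨ grant) at every k in [1,j-1].
  j=1: rhs fails.
  j=2: rhs holds but lhs fails at k=1.
  j=3: rhs fails.
  j=4: rhs fails.
  j=5: rhs fails.
  j=6: rhs holds but lhs fails at k=1.
No witness within the range → none.

none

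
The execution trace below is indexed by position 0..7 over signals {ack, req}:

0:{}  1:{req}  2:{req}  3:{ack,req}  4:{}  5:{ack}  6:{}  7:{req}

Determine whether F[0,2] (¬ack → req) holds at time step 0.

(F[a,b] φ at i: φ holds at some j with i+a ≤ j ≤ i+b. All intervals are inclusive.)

True

Check (¬ack → req) at each j in [0,2]:
  j=0: false
  j=1: true
  j=2: true
Found at j=1 → formula holds.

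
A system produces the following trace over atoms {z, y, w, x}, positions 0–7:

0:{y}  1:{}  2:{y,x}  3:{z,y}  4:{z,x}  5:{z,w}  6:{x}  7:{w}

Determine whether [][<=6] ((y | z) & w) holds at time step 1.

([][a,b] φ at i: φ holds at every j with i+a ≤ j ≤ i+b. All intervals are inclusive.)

Check ((y | z) & w) at every j in [1,7]:
  j=1: false
  j=2: false
  j=3: false
  j=4: false
  j=5: true
  j=6: false
  j=7: false
Fails at j=1 → formula fails.

Does not hold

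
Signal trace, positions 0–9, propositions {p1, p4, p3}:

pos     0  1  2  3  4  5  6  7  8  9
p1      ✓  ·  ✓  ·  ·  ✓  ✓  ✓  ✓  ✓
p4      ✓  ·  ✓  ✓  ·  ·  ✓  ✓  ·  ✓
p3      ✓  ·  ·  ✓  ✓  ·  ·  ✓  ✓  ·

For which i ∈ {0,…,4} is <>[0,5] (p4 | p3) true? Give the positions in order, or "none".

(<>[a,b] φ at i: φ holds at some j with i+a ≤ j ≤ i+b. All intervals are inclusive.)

Evaluate at each i in [0,4]:
  i=0: ✓ (witness j=0)
  i=1: ✓ (witness j=2)
  i=2: ✓ (witness j=2)
  i=3: ✓ (witness j=3)
  i=4: ✓ (witness j=4)

0, 1, 2, 3, 4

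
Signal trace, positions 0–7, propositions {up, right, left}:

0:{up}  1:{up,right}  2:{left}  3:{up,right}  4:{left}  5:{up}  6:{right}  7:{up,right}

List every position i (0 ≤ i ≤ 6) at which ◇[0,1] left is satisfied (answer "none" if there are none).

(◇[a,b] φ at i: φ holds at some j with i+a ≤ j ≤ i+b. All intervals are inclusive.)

Evaluate at each i in [0,6]:
  i=0: ✗ (none in [0,1])
  i=1: ✓ (witness j=2)
  i=2: ✓ (witness j=2)
  i=3: ✓ (witness j=4)
  i=4: ✓ (witness j=4)
  i=5: ✗ (none in [5,6])
  i=6: ✗ (none in [6,7])

1, 2, 3, 4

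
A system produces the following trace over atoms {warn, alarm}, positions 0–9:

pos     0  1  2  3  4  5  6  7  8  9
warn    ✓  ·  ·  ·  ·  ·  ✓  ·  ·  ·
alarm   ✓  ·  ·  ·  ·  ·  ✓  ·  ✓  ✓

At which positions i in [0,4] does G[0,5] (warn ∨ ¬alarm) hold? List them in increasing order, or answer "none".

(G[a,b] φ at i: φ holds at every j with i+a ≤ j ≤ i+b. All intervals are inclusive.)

0, 1, 2

Evaluate at each i in [0,4]:
  i=0: ✓ (all of [0,5])
  i=1: ✓ (all of [1,6])
  i=2: ✓ (all of [2,7])
  i=3: ✗ (fails at j=8)
  i=4: ✗ (fails at j=8)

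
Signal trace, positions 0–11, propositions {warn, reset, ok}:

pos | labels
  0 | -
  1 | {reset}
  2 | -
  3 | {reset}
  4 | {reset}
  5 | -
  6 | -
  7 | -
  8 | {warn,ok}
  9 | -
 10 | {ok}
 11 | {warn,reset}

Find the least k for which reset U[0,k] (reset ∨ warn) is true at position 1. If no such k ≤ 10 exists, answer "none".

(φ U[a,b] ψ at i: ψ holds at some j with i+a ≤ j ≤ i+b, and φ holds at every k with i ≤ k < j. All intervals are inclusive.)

Need earliest j ≥ 1 with (reset ∨ warn), and reset at every k in [1,j-1].
  j=1: rhs holds (empty prefix). k = 0.

0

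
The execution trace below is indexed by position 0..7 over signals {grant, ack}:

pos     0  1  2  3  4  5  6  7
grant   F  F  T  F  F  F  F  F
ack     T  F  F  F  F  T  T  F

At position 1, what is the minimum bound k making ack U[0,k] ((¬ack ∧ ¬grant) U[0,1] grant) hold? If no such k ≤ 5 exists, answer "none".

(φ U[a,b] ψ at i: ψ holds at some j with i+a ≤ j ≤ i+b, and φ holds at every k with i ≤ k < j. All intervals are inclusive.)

Need earliest j ≥ 1 with ((¬ack ∧ ¬grant) U[0,1] grant), and ack at every k in [1,j-1].
  j=1: rhs holds (empty prefix). k = 0.

0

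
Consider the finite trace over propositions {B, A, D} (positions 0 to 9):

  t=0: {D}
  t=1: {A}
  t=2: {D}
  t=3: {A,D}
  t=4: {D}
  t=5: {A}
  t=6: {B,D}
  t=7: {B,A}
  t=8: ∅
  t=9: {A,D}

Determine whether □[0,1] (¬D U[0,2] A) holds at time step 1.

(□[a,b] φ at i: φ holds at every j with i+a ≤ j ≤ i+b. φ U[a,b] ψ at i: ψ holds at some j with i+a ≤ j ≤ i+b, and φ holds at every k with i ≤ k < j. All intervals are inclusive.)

Check (¬D U[0,2] A) at every j in [1,2]:
  j=1: holds
  j=2: fails
Fails at j=2 → formula fails.

Does not hold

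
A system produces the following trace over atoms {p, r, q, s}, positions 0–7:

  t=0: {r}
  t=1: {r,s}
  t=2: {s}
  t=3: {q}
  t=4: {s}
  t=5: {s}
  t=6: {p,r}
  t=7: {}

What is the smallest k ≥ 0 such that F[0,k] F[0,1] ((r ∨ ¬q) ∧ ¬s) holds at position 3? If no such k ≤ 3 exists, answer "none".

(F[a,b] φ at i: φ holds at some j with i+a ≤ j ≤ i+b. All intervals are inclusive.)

2

Scan j = 3,4,… for F[0,1] ((r ∨ ¬q) ∧ ¬s):
  j=3: fails
  j=4: fails
  j=5: holds
First hit at j=5, so smallest k = 5-3 = 2.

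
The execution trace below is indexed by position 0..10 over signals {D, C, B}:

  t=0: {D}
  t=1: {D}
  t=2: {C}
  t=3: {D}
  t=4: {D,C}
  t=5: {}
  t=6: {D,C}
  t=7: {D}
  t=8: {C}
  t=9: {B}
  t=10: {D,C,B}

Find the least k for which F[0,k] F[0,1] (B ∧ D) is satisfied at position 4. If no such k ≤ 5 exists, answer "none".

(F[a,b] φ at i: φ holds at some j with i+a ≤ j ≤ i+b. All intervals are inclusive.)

Scan j = 4,5,… for F[0,1] (B ∧ D):
  j=4: fails
  j=5: fails
  j=6: fails
  j=7: fails
  j=8: fails
  j=9: holds
First hit at j=9, so smallest k = 9-4 = 5.

5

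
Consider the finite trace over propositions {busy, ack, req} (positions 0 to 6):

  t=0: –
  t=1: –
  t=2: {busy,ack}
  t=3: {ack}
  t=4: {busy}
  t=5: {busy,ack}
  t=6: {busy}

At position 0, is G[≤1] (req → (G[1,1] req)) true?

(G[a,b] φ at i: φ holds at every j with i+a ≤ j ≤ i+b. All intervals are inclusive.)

Check (req → (G[1,1] req)) at every j in [0,1]:
  j=0: antecedent false → ✓
  j=1: antecedent false → ✓
All positions satisfy it → formula holds.

Holds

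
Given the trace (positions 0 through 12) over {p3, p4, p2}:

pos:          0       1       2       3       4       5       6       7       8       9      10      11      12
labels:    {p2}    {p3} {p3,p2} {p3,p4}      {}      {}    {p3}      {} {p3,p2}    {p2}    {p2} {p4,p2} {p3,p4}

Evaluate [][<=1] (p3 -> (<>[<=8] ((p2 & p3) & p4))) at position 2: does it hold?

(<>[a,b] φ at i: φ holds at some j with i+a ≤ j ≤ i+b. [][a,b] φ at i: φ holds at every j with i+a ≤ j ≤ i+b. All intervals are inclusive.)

Does not hold

Check (p3 -> (<>[<=8] ((p2 & p3) & p4))) at every j in [2,3]:
  j=2: antecedent true; consequent fails (none in [2,10]) → ✗
  j=3: antecedent true; consequent fails (none in [3,11]) → ✗
Fails at j=2 → formula fails.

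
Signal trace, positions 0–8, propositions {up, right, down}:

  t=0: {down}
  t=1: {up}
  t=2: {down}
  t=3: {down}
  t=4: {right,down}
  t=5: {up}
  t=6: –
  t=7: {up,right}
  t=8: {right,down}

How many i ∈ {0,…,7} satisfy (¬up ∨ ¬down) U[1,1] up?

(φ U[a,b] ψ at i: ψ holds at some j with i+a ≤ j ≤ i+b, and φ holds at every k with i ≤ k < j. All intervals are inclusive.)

Evaluate at each i in [0,7]:
  i=0: ✓ (rhs at j=1; lhs holds on [0,0])
  i=1: ✗ (no rhs in [2,2])
  i=2: ✗ (no rhs in [3,3])
  i=3: ✗ (no rhs in [4,4])
  i=4: ✓ (rhs at j=5; lhs holds on [4,4])
  i=5: ✗ (no rhs in [6,6])
  i=6: ✓ (rhs at j=7; lhs holds on [6,6])
  i=7: ✗ (no rhs in [8,8])
Positions where it holds: {0, 4, 6} → 3.

3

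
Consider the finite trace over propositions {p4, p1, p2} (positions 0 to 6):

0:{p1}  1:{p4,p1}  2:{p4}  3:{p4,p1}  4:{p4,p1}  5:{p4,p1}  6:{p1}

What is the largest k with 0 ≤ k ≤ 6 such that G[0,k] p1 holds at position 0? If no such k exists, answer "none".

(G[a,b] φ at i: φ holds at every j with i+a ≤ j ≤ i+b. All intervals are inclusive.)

1

p1 must hold from j=0 onward; find where it first fails.
  j=0: holds
  j=1: holds
  j=2: fails
Holds on [0,1], so largest k = 1.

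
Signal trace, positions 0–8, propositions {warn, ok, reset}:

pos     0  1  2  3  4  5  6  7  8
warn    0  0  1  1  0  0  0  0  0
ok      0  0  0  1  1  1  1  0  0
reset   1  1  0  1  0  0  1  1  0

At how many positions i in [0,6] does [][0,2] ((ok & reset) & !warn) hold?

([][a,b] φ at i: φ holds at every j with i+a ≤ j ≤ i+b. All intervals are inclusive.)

Evaluate at each i in [0,6]:
  i=0: ✗ (fails at j=0)
  i=1: ✗ (fails at j=1)
  i=2: ✗ (fails at j=2)
  i=3: ✗ (fails at j=3)
  i=4: ✗ (fails at j=4)
  i=5: ✗ (fails at j=5)
  i=6: ✗ (fails at j=7)
Positions where it holds: {} → 0.

0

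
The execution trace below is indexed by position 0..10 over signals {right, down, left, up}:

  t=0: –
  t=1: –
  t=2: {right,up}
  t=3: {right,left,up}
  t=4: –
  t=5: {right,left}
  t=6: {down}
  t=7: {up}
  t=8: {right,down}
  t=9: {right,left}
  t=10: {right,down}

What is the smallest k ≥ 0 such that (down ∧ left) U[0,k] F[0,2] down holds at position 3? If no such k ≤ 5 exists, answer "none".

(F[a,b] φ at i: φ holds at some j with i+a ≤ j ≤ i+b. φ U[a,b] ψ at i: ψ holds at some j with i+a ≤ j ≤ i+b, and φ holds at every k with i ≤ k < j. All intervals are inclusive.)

none

Need earliest j ≥ 3 with F[0,2] down, and (down ∧ left) at every k in [3,j-1].
  j=3: rhs fails.
  j=4: rhs holds but lhs fails at k=3.
  j=5: rhs holds but lhs fails at k=3.
  j=6: rhs holds but lhs fails at k=3.
  j=7: rhs holds but lhs fails at k=3.
  j=8: rhs holds but lhs fails at k=3.
No witness within the range → none.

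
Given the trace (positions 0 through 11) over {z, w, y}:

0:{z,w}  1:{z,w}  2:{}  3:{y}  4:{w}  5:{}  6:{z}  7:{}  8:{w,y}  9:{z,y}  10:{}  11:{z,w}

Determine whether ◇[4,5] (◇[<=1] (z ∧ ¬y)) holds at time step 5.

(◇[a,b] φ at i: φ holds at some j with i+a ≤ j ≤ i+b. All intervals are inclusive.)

Holds

Check ◇[<=1] (z ∧ ¬y) at each j in [9,10]:
  j=9: fails (none in [9,10])
  j=10: holds (witness at 11)
Found at j=10 → formula holds.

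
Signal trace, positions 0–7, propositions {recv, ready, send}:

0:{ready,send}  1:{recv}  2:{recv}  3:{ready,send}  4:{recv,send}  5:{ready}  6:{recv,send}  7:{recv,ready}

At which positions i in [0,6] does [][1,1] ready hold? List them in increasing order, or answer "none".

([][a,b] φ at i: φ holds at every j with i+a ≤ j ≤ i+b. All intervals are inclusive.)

Evaluate at each i in [0,6]:
  i=0: ✗ (fails at j=1)
  i=1: ✗ (fails at j=2)
  i=2: ✓ (all of [3,3])
  i=3: ✗ (fails at j=4)
  i=4: ✓ (all of [5,5])
  i=5: ✗ (fails at j=6)
  i=6: ✓ (all of [7,7])

2, 4, 6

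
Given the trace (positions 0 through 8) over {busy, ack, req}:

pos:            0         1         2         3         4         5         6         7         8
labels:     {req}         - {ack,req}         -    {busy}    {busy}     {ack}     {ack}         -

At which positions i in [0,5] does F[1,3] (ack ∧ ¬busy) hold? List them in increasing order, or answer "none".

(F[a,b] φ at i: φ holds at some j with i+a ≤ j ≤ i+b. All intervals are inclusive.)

0, 1, 3, 4, 5

Evaluate at each i in [0,5]:
  i=0: ✓ (witness j=2)
  i=1: ✓ (witness j=2)
  i=2: ✗ (none in [3,5])
  i=3: ✓ (witness j=6)
  i=4: ✓ (witness j=6)
  i=5: ✓ (witness j=6)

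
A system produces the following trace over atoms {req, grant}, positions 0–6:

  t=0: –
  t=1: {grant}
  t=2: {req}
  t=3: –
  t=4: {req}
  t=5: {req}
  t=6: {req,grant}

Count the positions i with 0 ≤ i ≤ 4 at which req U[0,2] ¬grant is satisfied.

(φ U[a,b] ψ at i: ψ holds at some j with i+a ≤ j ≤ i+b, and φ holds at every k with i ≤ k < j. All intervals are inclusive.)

4

Evaluate at each i in [0,4]:
  i=0: ✓ (rhs at j=0)
  i=1: ✗ (lhs fails at k=1 before rhs at j=2)
  i=2: ✓ (rhs at j=2)
  i=3: ✓ (rhs at j=3)
  i=4: ✓ (rhs at j=4)
Positions where it holds: {0, 2, 3, 4} → 4.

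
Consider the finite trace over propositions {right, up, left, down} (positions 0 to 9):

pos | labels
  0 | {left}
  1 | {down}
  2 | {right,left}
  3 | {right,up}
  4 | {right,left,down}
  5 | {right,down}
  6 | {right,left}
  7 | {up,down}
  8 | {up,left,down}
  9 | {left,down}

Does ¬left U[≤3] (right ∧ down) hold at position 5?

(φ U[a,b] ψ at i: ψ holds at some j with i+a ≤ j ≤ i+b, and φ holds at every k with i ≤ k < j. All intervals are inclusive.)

Need some j in [5,8] with (right ∧ down), and ¬left at every k in [5,j-1].
  j=5: (right ∧ down) holds; no prefix to check → satisfied.

True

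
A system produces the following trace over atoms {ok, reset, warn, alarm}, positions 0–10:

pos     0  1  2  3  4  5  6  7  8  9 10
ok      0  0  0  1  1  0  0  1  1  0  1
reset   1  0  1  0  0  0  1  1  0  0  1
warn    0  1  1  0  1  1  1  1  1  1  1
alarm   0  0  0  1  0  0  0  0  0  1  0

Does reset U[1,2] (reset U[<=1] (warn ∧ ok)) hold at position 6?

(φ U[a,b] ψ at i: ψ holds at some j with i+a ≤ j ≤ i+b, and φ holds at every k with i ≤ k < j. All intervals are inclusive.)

Need some j in [7,8] with (reset U[<=1] (warn ∧ ok)), and reset at every k in [6,j-1].
  j=7: (reset U[<=1] (warn ∧ ok)) holds; reset holds at every k in [6,6] → satisfied.

True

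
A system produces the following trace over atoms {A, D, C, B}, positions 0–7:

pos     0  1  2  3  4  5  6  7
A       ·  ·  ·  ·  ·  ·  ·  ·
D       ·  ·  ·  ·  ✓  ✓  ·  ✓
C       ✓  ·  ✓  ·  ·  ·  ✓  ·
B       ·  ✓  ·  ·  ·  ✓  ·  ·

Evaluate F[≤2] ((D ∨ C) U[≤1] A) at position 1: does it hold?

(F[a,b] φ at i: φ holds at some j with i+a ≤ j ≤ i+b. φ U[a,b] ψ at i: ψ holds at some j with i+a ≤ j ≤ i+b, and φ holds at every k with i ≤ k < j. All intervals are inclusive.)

Does not hold

Check ((D ∨ C) U[≤1] A) at each j in [1,3]:
  j=1: fails
  j=2: fails
  j=3: fails
No position in the window satisfies it → formula fails.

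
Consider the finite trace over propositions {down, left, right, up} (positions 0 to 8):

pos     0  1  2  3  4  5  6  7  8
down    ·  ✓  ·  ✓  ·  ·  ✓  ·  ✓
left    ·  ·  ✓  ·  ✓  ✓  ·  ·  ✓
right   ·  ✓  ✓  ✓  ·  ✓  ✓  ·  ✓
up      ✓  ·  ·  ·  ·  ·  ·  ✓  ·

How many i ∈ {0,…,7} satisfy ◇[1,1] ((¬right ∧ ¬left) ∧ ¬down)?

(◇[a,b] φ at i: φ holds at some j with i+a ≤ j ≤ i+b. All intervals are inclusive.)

1

Evaluate at each i in [0,7]:
  i=0: ✗ (none in [1,1])
  i=1: ✗ (none in [2,2])
  i=2: ✗ (none in [3,3])
  i=3: ✗ (none in [4,4])
  i=4: ✗ (none in [5,5])
  i=5: ✗ (none in [6,6])
  i=6: ✓ (witness j=7)
  i=7: ✗ (none in [8,8])
Positions where it holds: {6} → 1.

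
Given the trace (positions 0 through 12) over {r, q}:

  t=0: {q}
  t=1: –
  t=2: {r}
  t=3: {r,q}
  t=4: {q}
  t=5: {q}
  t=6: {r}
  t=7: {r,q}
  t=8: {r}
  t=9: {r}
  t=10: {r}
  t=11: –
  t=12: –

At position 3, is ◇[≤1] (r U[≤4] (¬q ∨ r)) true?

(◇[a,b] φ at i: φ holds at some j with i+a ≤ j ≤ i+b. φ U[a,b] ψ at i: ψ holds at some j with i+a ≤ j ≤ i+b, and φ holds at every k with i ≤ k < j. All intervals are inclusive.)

True

Check (r U[≤4] (¬q ∨ r)) at each j in [3,4]:
  j=3: holds
  j=4: fails
Found at j=3 → formula holds.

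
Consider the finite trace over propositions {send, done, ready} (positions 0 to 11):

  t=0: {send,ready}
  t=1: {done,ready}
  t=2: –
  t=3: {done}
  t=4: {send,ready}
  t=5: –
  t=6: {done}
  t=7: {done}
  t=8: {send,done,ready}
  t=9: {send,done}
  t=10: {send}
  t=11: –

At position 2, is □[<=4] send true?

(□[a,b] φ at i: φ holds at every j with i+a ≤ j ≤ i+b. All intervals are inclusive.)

False

Check send at every j in [2,6]:
  j=2: false
  j=3: false
  j=4: true
  j=5: false
  j=6: false
Fails at j=2 → formula fails.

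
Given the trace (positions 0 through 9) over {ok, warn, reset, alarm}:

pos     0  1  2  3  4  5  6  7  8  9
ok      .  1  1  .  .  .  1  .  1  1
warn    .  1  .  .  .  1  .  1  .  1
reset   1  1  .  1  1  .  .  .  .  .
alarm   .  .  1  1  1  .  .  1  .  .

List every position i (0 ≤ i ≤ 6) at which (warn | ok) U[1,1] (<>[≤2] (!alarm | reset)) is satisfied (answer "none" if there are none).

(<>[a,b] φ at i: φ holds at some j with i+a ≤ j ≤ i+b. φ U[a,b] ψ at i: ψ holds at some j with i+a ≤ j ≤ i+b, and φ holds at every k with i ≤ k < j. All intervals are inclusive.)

1, 2, 5, 6

Evaluate at each i in [0,6]:
  i=0: ✗ (lhs fails at k=0 before rhs at j=1)
  i=1: ✓ (rhs at j=2; lhs holds on [1,1])
  i=2: ✓ (rhs at j=3; lhs holds on [2,2])
  i=3: ✗ (lhs fails at k=3 before rhs at j=4)
  i=4: ✗ (lhs fails at k=4 before rhs at j=5)
  i=5: ✓ (rhs at j=6; lhs holds on [5,5])
  i=6: ✓ (rhs at j=7; lhs holds on [6,6])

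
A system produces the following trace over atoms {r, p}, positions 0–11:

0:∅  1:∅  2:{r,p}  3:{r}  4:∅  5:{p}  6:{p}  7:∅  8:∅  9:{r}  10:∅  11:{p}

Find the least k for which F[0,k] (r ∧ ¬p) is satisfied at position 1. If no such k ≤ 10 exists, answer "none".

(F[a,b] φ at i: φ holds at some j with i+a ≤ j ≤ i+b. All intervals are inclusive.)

Scan j = 1,2,… for (r ∧ ¬p):
  j=1: fails
  j=2: fails
  j=3: holds
First hit at j=3, so smallest k = 3-1 = 2.

2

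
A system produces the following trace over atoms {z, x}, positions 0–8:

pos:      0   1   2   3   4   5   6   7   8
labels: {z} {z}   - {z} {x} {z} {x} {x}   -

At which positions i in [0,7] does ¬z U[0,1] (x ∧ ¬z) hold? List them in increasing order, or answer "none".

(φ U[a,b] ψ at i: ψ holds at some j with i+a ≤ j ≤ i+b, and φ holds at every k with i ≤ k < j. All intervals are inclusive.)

4, 6, 7

Evaluate at each i in [0,7]:
  i=0: ✗ (no rhs in [0,1])
  i=1: ✗ (no rhs in [1,2])
  i=2: ✗ (no rhs in [2,3])
  i=3: ✗ (lhs fails at k=3 before rhs at j=4)
  i=4: ✓ (rhs at j=4)
  i=5: ✗ (lhs fails at k=5 before rhs at j=6)
  i=6: ✓ (rhs at j=6)
  i=7: ✓ (rhs at j=7)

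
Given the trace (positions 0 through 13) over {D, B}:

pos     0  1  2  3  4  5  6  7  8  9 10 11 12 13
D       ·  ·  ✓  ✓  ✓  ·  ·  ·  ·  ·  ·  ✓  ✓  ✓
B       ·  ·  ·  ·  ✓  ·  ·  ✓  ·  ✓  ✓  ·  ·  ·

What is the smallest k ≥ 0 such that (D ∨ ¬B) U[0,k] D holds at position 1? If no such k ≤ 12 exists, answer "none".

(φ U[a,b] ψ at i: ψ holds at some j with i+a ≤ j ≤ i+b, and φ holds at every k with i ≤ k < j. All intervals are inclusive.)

1

Need earliest j ≥ 1 with D, and (D ∨ ¬B) at every k in [1,j-1].
  j=1: rhs fails.
  j=2: rhs holds; lhs holds on [1,1]. k = 1.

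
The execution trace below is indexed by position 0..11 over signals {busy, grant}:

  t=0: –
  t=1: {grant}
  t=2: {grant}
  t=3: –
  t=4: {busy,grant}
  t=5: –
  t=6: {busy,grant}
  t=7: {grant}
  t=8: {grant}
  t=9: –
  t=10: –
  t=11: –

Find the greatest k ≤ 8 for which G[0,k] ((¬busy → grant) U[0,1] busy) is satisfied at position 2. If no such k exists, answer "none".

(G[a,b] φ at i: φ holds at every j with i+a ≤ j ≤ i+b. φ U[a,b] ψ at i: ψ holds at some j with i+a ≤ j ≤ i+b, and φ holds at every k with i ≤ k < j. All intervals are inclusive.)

none

((¬busy → grant) U[0,1] busy) must hold from j=2 onward; find where it first fails.
  j=2: fails → no k works.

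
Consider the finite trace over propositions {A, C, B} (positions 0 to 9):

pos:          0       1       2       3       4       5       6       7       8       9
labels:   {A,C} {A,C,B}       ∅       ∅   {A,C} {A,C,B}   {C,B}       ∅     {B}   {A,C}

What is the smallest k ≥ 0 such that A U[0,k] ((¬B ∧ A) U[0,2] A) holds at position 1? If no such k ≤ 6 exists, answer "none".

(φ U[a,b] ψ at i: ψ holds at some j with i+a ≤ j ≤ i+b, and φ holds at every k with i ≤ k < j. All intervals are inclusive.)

Need earliest j ≥ 1 with ((¬B ∧ A) U[0,2] A), and A at every k in [1,j-1].
  j=1: rhs holds (empty prefix). k = 0.

0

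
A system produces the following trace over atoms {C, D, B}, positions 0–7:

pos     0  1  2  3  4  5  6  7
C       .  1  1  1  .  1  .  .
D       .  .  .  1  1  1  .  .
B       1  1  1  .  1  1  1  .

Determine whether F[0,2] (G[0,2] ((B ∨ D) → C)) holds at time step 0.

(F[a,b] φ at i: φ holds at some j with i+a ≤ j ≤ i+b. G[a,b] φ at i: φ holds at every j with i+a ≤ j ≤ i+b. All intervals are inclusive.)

Check G[0,2] ((B ∨ D) → C) at each j in [0,2]:
  j=0: fails at 0
  j=1: holds on [1,3]
  j=2: fails at 4
Found at j=1 → formula holds.

Yes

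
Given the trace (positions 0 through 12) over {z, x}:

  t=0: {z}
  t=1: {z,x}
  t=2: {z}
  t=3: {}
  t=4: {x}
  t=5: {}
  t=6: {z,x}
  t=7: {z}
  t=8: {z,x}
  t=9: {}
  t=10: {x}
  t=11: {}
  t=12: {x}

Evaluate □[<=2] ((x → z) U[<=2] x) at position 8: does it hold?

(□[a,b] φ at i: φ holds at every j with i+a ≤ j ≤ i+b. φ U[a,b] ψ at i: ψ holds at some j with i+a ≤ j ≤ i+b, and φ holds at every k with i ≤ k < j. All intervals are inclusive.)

Check ((x → z) U[<=2] x) at every j in [8,10]:
  j=8: holds
  j=9: holds
  j=10: holds
All positions satisfy it → formula holds.

True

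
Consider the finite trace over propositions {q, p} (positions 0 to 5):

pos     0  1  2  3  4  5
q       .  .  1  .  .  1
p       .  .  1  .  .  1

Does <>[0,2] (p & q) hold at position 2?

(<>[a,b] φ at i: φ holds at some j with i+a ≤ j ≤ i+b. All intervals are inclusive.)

Check (p & q) at each j in [2,4]:
  j=2: true
  j=3: false
  j=4: false
Found at j=2 → formula holds.

True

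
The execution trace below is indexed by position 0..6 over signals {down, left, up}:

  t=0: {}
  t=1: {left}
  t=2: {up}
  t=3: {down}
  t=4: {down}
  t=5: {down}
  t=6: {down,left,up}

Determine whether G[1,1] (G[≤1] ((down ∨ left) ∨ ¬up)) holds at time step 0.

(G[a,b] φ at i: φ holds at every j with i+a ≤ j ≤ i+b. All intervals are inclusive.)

False

Check G[≤1] ((down ∨ left) ∨ ¬up) at every j in [1,1]:
  j=1: fails at 2
Fails at j=1 → formula fails.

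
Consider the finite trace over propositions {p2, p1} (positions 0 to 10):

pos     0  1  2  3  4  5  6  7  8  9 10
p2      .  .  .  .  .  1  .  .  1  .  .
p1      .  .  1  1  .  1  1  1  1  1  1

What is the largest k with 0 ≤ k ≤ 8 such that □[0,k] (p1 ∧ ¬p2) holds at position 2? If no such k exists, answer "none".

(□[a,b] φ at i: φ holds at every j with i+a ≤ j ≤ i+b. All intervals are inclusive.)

(p1 ∧ ¬p2) must hold from j=2 onward; find where it first fails.
  j=2: holds
  j=3: holds
  j=4: fails
Holds on [2,3], so largest k = 1.

1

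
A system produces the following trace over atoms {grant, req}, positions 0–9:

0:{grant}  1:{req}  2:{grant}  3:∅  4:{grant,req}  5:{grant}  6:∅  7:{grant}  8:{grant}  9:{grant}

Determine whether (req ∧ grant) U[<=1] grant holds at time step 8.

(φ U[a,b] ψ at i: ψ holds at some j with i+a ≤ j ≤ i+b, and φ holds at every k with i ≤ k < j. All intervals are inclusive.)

Need some j in [8,9] with grant, and (req ∧ grant) at every k in [8,j-1].
  j=8: grant holds; no prefix to check → satisfied.

Holds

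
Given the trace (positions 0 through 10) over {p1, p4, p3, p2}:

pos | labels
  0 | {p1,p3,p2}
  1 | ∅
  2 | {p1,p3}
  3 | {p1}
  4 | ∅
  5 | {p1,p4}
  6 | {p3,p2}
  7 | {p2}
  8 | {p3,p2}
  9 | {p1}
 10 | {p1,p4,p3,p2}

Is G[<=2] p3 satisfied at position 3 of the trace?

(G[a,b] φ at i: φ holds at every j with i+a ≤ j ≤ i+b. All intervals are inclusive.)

Does not hold

Check p3 at every j in [3,5]:
  j=3: false
  j=4: false
  j=5: false
Fails at j=3 → formula fails.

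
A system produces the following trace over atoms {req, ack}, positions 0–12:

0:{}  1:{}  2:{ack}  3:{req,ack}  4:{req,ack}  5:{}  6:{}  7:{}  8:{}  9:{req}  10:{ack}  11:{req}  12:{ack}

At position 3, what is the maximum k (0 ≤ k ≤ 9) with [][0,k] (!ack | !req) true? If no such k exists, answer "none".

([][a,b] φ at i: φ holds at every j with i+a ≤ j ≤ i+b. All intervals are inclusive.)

none

(!ack | !req) must hold from j=3 onward; find where it first fails.
  j=3: fails → no k works.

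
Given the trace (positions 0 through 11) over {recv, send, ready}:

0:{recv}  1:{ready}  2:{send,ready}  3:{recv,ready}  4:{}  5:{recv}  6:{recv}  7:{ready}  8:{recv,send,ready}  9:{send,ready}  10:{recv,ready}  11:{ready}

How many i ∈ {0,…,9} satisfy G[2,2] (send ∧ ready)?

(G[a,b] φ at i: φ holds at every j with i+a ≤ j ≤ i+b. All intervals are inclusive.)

3

Evaluate at each i in [0,9]:
  i=0: ✓ (all of [2,2])
  i=1: ✗ (fails at j=3)
  i=2: ✗ (fails at j=4)
  i=3: ✗ (fails at j=5)
  i=4: ✗ (fails at j=6)
  i=5: ✗ (fails at j=7)
  i=6: ✓ (all of [8,8])
  i=7: ✓ (all of [9,9])
  i=8: ✗ (fails at j=10)
  i=9: ✗ (fails at j=11)
Positions where it holds: {0, 6, 7} → 3.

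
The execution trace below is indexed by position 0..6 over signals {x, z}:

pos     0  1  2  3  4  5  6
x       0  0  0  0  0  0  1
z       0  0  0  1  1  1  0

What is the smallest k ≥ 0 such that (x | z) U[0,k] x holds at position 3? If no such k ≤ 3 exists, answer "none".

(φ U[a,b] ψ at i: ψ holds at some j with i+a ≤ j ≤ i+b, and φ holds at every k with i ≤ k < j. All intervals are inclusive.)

Need earliest j ≥ 3 with x, and (x | z) at every k in [3,j-1].
  j=3: rhs fails.
  j=4: rhs fails.
  j=5: rhs fails.
  j=6: rhs holds; lhs holds on [3,5]. k = 3.

3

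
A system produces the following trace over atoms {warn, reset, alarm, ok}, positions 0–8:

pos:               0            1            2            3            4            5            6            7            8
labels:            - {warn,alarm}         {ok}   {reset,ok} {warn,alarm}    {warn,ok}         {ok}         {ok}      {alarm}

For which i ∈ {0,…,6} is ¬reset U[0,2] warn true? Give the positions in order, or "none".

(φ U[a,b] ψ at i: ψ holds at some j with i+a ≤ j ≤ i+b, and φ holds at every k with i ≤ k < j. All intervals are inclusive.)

0, 1, 4, 5

Evaluate at each i in [0,6]:
  i=0: ✓ (rhs at j=1; lhs holds on [0,0])
  i=1: ✓ (rhs at j=1)
  i=2: ✗ (lhs fails at k=3 before rhs at j=4)
  i=3: ✗ (lhs fails at k=3 before rhs at j=4)
  i=4: ✓ (rhs at j=4)
  i=5: ✓ (rhs at j=5)
  i=6: ✗ (no rhs in [6,8])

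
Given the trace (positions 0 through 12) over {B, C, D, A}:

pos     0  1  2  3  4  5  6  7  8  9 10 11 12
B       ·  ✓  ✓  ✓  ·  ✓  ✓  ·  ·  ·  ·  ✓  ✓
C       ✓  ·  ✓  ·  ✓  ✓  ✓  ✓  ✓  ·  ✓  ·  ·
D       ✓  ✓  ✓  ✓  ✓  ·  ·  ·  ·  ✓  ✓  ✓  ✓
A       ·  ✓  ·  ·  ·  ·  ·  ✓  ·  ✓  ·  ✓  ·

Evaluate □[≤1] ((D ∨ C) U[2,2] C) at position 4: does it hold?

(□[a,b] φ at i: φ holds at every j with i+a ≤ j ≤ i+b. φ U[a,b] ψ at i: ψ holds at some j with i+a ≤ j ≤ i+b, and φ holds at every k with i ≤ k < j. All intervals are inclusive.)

Check ((D ∨ C) U[2,2] C) at every j in [4,5]:
  j=4: holds
  j=5: holds
All positions satisfy it → formula holds.

Holds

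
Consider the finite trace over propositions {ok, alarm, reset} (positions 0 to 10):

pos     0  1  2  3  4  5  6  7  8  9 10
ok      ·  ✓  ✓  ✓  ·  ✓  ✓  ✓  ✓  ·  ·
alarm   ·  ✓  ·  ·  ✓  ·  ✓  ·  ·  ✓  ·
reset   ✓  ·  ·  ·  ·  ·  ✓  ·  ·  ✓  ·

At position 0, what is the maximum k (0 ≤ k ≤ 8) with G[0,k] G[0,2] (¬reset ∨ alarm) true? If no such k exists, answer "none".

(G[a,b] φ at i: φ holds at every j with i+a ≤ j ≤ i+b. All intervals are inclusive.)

G[0,2] (¬reset ∨ alarm) must hold from j=0 onward; find where it first fails.
  j=0: fails → no k works.

none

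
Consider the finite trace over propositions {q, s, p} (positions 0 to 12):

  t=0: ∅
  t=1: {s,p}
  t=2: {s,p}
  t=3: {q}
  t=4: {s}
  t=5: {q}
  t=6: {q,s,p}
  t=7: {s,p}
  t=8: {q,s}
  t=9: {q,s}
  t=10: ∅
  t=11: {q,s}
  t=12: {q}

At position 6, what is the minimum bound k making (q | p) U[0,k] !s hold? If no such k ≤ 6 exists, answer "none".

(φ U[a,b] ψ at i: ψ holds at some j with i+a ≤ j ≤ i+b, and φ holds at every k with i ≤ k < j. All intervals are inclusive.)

4

Need earliest j ≥ 6 with !s, and (q | p) at every k in [6,j-1].
  j=6: rhs fails.
  j=7: rhs fails.
  j=8: rhs fails.
  j=9: rhs fails.
  j=10: rhs holds; lhs holds on [6,9]. k = 4.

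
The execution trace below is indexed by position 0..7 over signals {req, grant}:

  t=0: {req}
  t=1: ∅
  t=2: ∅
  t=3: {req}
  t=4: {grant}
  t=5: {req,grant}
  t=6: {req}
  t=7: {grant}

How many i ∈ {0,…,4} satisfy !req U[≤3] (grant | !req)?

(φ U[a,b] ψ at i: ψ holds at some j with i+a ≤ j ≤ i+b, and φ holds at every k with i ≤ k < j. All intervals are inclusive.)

3

Evaluate at each i in [0,4]:
  i=0: ✗ (lhs fails at k=0 before rhs at j=1)
  i=1: ✓ (rhs at j=1)
  i=2: ✓ (rhs at j=2)
  i=3: ✗ (lhs fails at k=3 before rhs at j=4)
  i=4: ✓ (rhs at j=4)
Positions where it holds: {1, 2, 4} → 3.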